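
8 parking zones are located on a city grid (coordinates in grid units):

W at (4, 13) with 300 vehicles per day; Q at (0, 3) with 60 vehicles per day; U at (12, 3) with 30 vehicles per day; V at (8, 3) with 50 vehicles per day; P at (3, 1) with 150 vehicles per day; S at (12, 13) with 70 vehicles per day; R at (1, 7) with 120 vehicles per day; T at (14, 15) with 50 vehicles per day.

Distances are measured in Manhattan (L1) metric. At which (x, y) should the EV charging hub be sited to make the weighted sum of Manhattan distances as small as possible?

Manhattan distance separates: Σwᵢ(|x−xᵢ|+|y−yᵢ|) = Σwᵢ|x−xᵢ| + Σwᵢ|y−yᵢ|, so x and y are optimised independently as 1-D weighted medians.
Total weight W = 830; half = 415.
x-coordinate, sorted with cumulative weight:
  x=0 (Q, w=60) cum 60
  x=1 (R, w=120) cum 180
  x=3 (P, w=150) cum 330
  x=4 (W, w=300) cum 630  ← median
  x=8 (V, w=50) cum 680
  x=12 (U, w=30) cum 710
  x=12 (S, w=70) cum 780
  x=14 (T, w=50) cum 830
⇒ x* = 4
y-coordinate, sorted with cumulative weight:
  y=1 (P, w=150) cum 150
  y=3 (Q, w=60) cum 210
  y=3 (U, w=30) cum 240
  y=3 (V, w=50) cum 290
  y=7 (R, w=120) cum 410
  y=13 (W, w=300) cum 710  ← median
  y=13 (S, w=70) cum 780
  y=15 (T, w=50) cum 830
⇒ y* = 13

(4, 13)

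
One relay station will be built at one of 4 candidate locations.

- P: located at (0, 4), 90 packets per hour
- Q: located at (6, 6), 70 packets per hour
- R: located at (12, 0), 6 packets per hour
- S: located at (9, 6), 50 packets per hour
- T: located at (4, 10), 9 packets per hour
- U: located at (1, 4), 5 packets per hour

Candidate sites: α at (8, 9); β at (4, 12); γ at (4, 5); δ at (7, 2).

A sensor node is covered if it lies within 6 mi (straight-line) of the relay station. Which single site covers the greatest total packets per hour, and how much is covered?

γ, covering 224

Coverage radius r = 6 mi; a point is covered iff (Δx)²+(Δy)² ≤ 6² = 36.
  α (8, 9): covers {Q, S, T} → 129
  β (4, 12): covers {T} → 9
  γ (4, 5): covers {P, Q, S, T, U} → 224
  δ (7, 2): covers {Q, R, S} → 126
Maximum coverage at γ: 224 packets per hour.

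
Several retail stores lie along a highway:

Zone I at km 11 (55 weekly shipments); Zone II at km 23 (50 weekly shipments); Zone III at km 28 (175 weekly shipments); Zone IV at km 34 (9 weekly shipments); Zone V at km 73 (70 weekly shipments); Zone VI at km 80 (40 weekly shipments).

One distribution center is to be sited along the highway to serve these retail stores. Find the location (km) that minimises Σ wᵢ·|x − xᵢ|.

x = 28

For a sum of weighted absolute distances on a line, the optimum is the weighted median (not the mean). Total weight W = 399; half-weight = 199.5.
Sort by position and accumulate weight:
  km 11 (Zone I, w=55) → cum 55
  km 23 (Zone II, w=50) → cum 105
  km 28 (Zone III, w=175) → cum 280  ≥ 199.5 → median here
  km 34 (Zone IV, w=9) → cum 289
  km 73 (Zone V, w=70) → cum 359
  km 80 (Zone VI, w=40) → cum 399
Optimal location: km 28.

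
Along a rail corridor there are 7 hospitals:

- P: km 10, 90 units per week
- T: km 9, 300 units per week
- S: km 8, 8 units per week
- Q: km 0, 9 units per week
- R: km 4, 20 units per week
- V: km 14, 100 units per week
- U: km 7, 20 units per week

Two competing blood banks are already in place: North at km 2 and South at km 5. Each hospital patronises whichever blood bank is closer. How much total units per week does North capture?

9

The indifferent point is the midpoint (2+5)/2 = 3.5; hospitals left of it (closer to North at 2) go to North, those right go to South.
  Q at 0 (w=9) → North
  R at 4 (w=20) → South
  U at 7 (w=20) → South
  S at 8 (w=8) → South
  T at 9 (w=300) → South
  P at 10 (w=90) → South
  V at 14 (w=100) → South
North captures 9; South captures 538.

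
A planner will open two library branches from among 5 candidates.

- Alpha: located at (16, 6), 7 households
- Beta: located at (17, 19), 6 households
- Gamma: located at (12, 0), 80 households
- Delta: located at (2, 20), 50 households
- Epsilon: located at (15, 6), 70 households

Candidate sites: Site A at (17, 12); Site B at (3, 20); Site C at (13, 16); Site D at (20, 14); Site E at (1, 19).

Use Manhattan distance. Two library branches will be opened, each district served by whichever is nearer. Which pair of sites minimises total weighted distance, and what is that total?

{Site A, Site B}, total 2061

Evaluate every pair (each demand assigned to the nearer of the two):
  {Site A, Site B}: total = 2061
  {Site A, Site E}: total = 2111
  {Site B, Site C}: total = 2383
  {Site C, Site E}: total = 2433
  {Site A, Site C}: total = 2761
  {Site B, Site D}: total = 2852
  {Site D, Site E}: total = 2902
  {Site C, Site D}: total = 3076
  {Site A, Site D}: total = 3161
  {Site B, Site E}: total = 4469
Best pair: {Site A, Site B} with total 2061.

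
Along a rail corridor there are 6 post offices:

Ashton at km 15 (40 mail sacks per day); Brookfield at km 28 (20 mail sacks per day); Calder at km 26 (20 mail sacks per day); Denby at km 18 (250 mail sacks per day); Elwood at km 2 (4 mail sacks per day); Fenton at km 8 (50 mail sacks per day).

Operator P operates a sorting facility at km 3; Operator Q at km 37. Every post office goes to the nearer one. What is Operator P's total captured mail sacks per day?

The indifferent point is the midpoint (3+37)/2 = 20; post offices left of it (closer to Operator P at 3) go to Operator P, those right go to Operator Q.
  Elwood at 2 (w=4) → Operator P
  Fenton at 8 (w=50) → Operator P
  Ashton at 15 (w=40) → Operator P
  Denby at 18 (w=250) → Operator P
  Calder at 26 (w=20) → Operator Q
  Brookfield at 28 (w=20) → Operator Q
Operator P captures 344; Operator Q captures 40.

344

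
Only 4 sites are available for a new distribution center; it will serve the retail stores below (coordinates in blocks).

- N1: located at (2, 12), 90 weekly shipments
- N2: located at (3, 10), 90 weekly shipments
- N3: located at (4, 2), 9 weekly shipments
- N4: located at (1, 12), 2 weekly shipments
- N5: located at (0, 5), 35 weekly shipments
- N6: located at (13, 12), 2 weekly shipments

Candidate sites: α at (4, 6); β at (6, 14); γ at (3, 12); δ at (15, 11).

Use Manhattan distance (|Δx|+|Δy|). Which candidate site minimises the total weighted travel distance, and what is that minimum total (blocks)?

Total weighted distance at each candidate:
  α (4, 6): total = 1429
  β (6, 14): total = 1853
  γ (3, 12): total = 743
  δ (15, 11): total = 3381
Minimum is at γ with total 743 blocks.

γ, total 743 blocks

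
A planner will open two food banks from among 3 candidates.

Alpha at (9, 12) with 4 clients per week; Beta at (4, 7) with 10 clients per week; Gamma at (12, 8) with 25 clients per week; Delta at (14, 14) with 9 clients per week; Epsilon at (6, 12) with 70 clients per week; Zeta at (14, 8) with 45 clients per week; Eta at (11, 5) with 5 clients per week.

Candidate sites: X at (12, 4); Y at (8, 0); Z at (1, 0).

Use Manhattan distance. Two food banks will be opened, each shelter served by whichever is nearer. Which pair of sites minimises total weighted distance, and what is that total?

Evaluate every pair (each demand assigned to the nearer of the two):
  {X, Z}: total = 1612
  {X, Y}: total = 1622
  {Y, Z}: total = 2282
Best pair: {X, Z} with total 1612.

{X, Z}, total 1612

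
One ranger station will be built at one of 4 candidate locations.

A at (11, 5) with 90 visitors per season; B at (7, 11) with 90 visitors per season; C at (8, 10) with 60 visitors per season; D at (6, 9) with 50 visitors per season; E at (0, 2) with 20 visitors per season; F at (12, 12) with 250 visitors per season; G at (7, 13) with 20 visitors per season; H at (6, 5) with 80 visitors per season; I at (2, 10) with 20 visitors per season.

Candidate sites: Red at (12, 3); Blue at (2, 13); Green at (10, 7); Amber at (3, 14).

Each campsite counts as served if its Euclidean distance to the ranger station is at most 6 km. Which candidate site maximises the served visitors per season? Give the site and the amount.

Coverage radius r = 6 km; a point is covered iff (Δx)²+(Δy)² ≤ 6² = 36.
  Red (12, 3): covers {A} → 90
  Blue (2, 13): covers {B, D, G, I} → 180
  Green (10, 7): covers {A, B, C, D, F, H} → 620
  Amber (3, 14): covers {B, D, G, I} → 180
Maximum coverage at Green: 620 visitors per season.

Green, covering 620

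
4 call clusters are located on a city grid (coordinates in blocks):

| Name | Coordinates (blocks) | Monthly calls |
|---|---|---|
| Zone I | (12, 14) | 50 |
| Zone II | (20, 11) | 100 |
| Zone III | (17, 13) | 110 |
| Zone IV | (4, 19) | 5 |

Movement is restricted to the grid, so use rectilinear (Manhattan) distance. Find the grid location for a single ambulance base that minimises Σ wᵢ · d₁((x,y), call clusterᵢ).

(17, 13)

Manhattan distance separates: Σwᵢ(|x−xᵢ|+|y−yᵢ|) = Σwᵢ|x−xᵢ| + Σwᵢ|y−yᵢ|, so x and y are optimised independently as 1-D weighted medians.
Total weight W = 265; half = 132.5.
x-coordinate, sorted with cumulative weight:
  x=4 (Zone IV, w=5) cum 5
  x=12 (Zone I, w=50) cum 55
  x=17 (Zone III, w=110) cum 165  ← median
  x=20 (Zone II, w=100) cum 265
⇒ x* = 17
y-coordinate, sorted with cumulative weight:
  y=11 (Zone II, w=100) cum 100
  y=13 (Zone III, w=110) cum 210  ← median
  y=14 (Zone I, w=50) cum 260
  y=19 (Zone IV, w=5) cum 265
⇒ y* = 13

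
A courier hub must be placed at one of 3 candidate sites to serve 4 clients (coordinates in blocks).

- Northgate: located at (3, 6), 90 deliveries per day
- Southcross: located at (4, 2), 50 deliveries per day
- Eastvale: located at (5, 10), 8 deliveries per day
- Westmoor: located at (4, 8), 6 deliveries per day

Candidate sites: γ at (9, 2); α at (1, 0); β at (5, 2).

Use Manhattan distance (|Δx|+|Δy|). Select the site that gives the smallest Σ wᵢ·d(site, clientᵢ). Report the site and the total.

Total weighted distance at each candidate:
  γ (9, 2): total = 1312
  α (1, 0): total = 1148
  β (5, 2): total = 696
Minimum is at β with total 696 blocks.

β, total 696 blocks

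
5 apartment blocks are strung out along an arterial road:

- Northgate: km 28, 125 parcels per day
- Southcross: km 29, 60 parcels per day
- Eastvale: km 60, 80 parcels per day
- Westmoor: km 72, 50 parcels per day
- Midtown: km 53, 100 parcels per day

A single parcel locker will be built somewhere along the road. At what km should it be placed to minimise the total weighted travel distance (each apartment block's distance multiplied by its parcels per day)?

For a sum of weighted absolute distances on a line, the optimum is the weighted median (not the mean). Total weight W = 415; half-weight = 207.5.
Sort by position and accumulate weight:
  km 28 (Northgate, w=125) → cum 125
  km 29 (Southcross, w=60) → cum 185
  km 53 (Midtown, w=100) → cum 285  ≥ 207.5 → median here
  km 60 (Eastvale, w=80) → cum 365
  km 72 (Westmoor, w=50) → cum 415
Optimal location: km 53.

x = 53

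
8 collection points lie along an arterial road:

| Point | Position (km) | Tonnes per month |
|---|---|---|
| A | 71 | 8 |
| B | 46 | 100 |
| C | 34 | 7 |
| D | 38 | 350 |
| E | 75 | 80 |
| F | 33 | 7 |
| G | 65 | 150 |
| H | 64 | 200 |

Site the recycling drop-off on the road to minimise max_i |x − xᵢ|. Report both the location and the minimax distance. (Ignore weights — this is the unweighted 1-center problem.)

location 54, max distance 21

The 1-center on a line is the midpoint of the two extreme points: leftmost at 33, rightmost at 75.
Optimal location = (33 + 75)/2 = 54; maximum distance = (75 − 33)/2 = 21.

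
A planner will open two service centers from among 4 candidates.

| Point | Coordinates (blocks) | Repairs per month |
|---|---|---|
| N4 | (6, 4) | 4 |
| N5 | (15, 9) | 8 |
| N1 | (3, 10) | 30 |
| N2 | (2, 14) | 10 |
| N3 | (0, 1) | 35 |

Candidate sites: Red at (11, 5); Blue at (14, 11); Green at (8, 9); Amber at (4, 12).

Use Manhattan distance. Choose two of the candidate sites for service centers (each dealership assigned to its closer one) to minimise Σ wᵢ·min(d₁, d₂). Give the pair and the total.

Evaluate every pair (each demand assigned to the nearer of the two):
  {Blue, Amber}: total = 719
  {Green, Amber}: total = 739
  {Red, Amber}: total = 743
  {Red, Green}: total = 895
  {Blue, Green}: total = 902
  {Red, Blue}: total = 1083
Best pair: {Blue, Amber} with total 719.

{Blue, Amber}, total 719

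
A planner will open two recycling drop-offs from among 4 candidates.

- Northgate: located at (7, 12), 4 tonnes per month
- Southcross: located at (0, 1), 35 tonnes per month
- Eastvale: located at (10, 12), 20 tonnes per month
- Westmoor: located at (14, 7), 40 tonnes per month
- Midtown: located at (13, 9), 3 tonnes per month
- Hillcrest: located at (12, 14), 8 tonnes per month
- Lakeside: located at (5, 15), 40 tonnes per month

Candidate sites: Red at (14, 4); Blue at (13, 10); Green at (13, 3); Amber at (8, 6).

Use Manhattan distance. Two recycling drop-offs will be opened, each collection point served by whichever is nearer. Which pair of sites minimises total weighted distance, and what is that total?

Evaluate every pair (each demand assigned to the nearer of the two):
  {Blue, Amber}: total = 1266
  {Red, Amber}: total = 1357
  {Blue, Green}: total = 1380
  {Red, Blue}: total = 1410
  {Green, Amber}: total = 1437
  {Red, Green}: total = 1859
Best pair: {Blue, Amber} with total 1266.

{Blue, Amber}, total 1266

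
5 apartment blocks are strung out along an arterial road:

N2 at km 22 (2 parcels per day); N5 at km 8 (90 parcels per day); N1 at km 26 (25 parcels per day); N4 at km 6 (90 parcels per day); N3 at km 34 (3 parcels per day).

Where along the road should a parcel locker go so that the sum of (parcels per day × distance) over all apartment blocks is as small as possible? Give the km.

For a sum of weighted absolute distances on a line, the optimum is the weighted median (not the mean). Total weight W = 210; half-weight = 105.
Sort by position and accumulate weight:
  km 6 (N4, w=90) → cum 90
  km 8 (N5, w=90) → cum 180  ≥ 105 → median here
  km 22 (N2, w=2) → cum 182
  km 26 (N1, w=25) → cum 207
  km 34 (N3, w=3) → cum 210
Optimal location: km 8.

x = 8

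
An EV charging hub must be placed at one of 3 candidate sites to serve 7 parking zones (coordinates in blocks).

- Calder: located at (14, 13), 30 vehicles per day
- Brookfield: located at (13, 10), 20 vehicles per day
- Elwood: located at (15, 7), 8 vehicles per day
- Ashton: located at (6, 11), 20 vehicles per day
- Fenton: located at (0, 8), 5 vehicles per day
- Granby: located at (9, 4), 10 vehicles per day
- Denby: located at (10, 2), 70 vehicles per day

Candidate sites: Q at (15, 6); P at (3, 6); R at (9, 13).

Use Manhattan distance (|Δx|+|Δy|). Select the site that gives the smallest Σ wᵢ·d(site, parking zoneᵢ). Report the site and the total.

Q, total 1443 blocks

Total weighted distance at each candidate:
  Q (15, 6): total = 1443
  P (3, 6): total = 1959
  R (9, 13): total = 1486
Minimum is at Q with total 1443 blocks.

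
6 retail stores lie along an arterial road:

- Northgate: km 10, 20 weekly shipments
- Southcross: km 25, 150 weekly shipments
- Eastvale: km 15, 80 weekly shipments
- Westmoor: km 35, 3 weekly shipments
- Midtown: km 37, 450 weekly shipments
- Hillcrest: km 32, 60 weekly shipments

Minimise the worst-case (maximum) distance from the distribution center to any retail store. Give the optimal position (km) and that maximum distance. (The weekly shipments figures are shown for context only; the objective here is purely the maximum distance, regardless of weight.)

The 1-center on a line is the midpoint of the two extreme points: leftmost at 10, rightmost at 37.
Optimal location = (10 + 37)/2 = 23.5; maximum distance = (37 − 10)/2 = 13.5.

location 23.5, max distance 13.5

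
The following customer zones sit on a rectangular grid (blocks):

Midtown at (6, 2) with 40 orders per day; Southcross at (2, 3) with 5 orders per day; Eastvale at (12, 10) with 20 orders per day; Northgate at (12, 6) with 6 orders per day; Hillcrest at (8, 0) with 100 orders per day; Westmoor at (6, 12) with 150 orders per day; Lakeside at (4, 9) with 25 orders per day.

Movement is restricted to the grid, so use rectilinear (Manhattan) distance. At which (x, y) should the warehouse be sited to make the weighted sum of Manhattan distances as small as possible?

(6, 9)

Manhattan distance separates: Σwᵢ(|x−xᵢ|+|y−yᵢ|) = Σwᵢ|x−xᵢ| + Σwᵢ|y−yᵢ|, so x and y are optimised independently as 1-D weighted medians.
Total weight W = 346; half = 173.
x-coordinate, sorted with cumulative weight:
  x=2 (Southcross, w=5) cum 5
  x=4 (Lakeside, w=25) cum 30
  x=6 (Midtown, w=40) cum 70
  x=6 (Westmoor, w=150) cum 220  ← median
  x=8 (Hillcrest, w=100) cum 320
  x=12 (Eastvale, w=20) cum 340
  x=12 (Northgate, w=6) cum 346
⇒ x* = 6
y-coordinate, sorted with cumulative weight:
  y=0 (Hillcrest, w=100) cum 100
  y=2 (Midtown, w=40) cum 140
  y=3 (Southcross, w=5) cum 145
  y=6 (Northgate, w=6) cum 151
  y=9 (Lakeside, w=25) cum 176  ← median
  y=10 (Eastvale, w=20) cum 196
  y=12 (Westmoor, w=150) cum 346
⇒ y* = 9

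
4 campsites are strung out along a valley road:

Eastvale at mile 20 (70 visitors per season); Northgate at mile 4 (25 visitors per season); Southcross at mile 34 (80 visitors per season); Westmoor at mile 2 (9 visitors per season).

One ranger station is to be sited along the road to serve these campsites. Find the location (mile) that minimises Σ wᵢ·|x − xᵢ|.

x = 20

For a sum of weighted absolute distances on a line, the optimum is the weighted median (not the mean). Total weight W = 184; half-weight = 92.
Sort by position and accumulate weight:
  mile 2 (Westmoor, w=9) → cum 9
  mile 4 (Northgate, w=25) → cum 34
  mile 20 (Eastvale, w=70) → cum 104  ≥ 92 → median here
  mile 34 (Southcross, w=80) → cum 184
Optimal location: mile 20.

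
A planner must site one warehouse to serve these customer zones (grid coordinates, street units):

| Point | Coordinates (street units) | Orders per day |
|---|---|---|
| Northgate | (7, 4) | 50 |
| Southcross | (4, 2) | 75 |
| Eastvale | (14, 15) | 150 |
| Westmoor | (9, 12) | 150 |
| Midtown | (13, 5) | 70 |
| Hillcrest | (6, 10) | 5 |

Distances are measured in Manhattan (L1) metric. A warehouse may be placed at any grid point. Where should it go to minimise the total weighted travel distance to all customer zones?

Manhattan distance separates: Σwᵢ(|x−xᵢ|+|y−yᵢ|) = Σwᵢ|x−xᵢ| + Σwᵢ|y−yᵢ|, so x and y are optimised independently as 1-D weighted medians.
Total weight W = 500; half = 250.
x-coordinate, sorted with cumulative weight:
  x=4 (Southcross, w=75) cum 75
  x=6 (Hillcrest, w=5) cum 80
  x=7 (Northgate, w=50) cum 130
  x=9 (Westmoor, w=150) cum 280  ← median
  x=13 (Midtown, w=70) cum 350
  x=14 (Eastvale, w=150) cum 500
⇒ x* = 9
y-coordinate, sorted with cumulative weight:
  y=2 (Southcross, w=75) cum 75
  y=4 (Northgate, w=50) cum 125
  y=5 (Midtown, w=70) cum 195
  y=10 (Hillcrest, w=5) cum 200
  y=12 (Westmoor, w=150) cum 350  ← median
  y=15 (Eastvale, w=150) cum 500
⇒ y* = 12

(9, 12)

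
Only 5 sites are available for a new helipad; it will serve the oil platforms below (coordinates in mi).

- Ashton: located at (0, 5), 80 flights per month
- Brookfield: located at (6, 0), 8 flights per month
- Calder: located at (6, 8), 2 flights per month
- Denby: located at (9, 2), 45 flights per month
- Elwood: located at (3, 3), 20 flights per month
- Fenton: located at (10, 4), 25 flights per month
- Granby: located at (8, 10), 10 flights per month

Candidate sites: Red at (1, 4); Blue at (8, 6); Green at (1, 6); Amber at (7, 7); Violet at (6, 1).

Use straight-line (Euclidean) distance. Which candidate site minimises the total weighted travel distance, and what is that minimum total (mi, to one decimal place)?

Total weighted distance at each candidate:
  Red (1, 4): total = 910.2
  Blue (8, 6): total = 1114.1
  Green (1, 6): total = 972.1
  Amber (7, 7): total = 1135.0
  Violet (6, 1): total = 1030.5
Minimum is at Red with total 910.2 mi.

Red, total 910.2 mi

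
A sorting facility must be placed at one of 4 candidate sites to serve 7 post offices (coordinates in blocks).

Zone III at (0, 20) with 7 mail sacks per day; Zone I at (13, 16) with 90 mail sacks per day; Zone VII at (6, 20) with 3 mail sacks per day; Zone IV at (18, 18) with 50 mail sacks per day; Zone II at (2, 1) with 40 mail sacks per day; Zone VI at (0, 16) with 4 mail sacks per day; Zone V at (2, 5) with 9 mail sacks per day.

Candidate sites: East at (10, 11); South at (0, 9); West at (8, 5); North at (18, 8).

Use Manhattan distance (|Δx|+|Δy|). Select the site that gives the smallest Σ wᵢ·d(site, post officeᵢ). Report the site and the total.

Total weighted distance at each candidate:
  East (10, 11): total = 2548
  South (0, 9): total = 3760
  West (8, 5): total = 3332
  North (18, 8): total = 3147
Minimum is at East with total 2548 blocks.

East, total 2548 blocks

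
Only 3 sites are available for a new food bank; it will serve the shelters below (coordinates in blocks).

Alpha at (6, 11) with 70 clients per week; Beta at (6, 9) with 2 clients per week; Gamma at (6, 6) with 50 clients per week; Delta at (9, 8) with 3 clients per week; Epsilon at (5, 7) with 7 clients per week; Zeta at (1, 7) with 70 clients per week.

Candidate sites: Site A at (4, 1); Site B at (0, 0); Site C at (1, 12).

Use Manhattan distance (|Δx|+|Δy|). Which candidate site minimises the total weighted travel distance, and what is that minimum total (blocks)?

Site C, total 1435 blocks

Total weighted distance at each candidate:
  Site A (4, 1): total = 1925
  Site B (0, 0): total = 2515
  Site C (1, 12): total = 1435
Minimum is at Site C with total 1435 blocks.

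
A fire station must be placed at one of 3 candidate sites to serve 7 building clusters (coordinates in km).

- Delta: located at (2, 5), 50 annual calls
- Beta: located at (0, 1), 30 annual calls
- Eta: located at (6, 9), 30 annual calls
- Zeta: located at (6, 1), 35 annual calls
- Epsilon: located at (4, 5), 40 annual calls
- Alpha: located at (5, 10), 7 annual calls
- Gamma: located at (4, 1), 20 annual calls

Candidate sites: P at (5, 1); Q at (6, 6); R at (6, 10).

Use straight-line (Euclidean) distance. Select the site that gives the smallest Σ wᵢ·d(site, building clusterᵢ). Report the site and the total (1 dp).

Total weighted distance at each candidate:
  P (5, 1): total = 924.8
  Q (6, 6): total = 931.5
  R (6, 10): total = 1396.5
Minimum is at P with total 924.8 km.

P, total 924.8 km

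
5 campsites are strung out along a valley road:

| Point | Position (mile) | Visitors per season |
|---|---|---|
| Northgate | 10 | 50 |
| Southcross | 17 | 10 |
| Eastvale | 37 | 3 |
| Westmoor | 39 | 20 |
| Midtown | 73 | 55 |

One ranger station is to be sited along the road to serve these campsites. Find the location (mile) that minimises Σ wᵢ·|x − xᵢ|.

x = 39

For a sum of weighted absolute distances on a line, the optimum is the weighted median (not the mean). Total weight W = 138; half-weight = 69.
Sort by position and accumulate weight:
  mile 10 (Northgate, w=50) → cum 50
  mile 17 (Southcross, w=10) → cum 60
  mile 37 (Eastvale, w=3) → cum 63
  mile 39 (Westmoor, w=20) → cum 83  ≥ 69 → median here
  mile 73 (Midtown, w=55) → cum 138
Optimal location: mile 39.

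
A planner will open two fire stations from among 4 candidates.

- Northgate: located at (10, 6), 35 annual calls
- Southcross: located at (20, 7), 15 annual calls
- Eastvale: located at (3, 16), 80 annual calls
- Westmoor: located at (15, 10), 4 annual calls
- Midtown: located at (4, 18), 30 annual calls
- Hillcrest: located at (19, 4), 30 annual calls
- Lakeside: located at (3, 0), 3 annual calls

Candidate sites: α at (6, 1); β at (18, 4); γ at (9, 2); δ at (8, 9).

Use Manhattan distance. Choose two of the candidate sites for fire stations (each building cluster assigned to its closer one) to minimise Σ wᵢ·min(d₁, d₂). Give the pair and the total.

Evaluate every pair (each demand assigned to the nearer of the two):
  {β, δ}: total = 1704
  {γ, δ}: total = 2151
  {α, δ}: total = 2259
  {α, β}: total = 2478
  {β, γ}: total = 2570
  {α, γ}: total = 2853
Best pair: {β, δ} with total 1704.

{β, δ}, total 1704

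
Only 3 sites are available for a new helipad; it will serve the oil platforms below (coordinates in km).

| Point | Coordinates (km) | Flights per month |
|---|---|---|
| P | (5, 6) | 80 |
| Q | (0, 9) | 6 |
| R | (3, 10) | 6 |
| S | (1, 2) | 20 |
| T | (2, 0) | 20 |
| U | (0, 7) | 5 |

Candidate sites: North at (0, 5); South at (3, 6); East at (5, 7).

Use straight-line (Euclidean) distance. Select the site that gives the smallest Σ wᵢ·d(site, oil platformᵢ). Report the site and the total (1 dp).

South, total 436.4 km

Total weighted distance at each candidate:
  North (0, 5): total = 647.9
  South (3, 6): total = 436.4
  East (5, 7): total = 439.3
Minimum is at South with total 436.4 km.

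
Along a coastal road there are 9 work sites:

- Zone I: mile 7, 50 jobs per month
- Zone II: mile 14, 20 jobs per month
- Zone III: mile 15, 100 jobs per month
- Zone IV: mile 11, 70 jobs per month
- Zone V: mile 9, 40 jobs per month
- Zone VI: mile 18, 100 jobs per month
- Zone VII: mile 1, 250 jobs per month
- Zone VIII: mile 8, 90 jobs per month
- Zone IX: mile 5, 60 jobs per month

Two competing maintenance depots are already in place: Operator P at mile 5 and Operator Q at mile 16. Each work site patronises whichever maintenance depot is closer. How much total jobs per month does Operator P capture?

490

The indifferent point is the midpoint (5+16)/2 = 10.5; work sites left of it (closer to Operator P at 5) go to Operator P, those right go to Operator Q.
  Zone VII at 1 (w=250) → Operator P
  Zone IX at 5 (w=60) → Operator P
  Zone I at 7 (w=50) → Operator P
  Zone VIII at 8 (w=90) → Operator P
  Zone V at 9 (w=40) → Operator P
  Zone IV at 11 (w=70) → Operator Q
  Zone II at 14 (w=20) → Operator Q
  Zone III at 15 (w=100) → Operator Q
  Zone VI at 18 (w=100) → Operator Q
Operator P captures 490; Operator Q captures 290.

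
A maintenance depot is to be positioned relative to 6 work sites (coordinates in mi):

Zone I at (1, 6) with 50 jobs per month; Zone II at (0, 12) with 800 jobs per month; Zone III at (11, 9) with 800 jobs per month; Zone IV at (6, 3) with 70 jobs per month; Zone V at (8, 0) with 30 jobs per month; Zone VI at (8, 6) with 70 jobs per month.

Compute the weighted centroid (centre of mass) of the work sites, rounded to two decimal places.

The minimiser of Σwᵢ‖p−pᵢ‖² is the weighted centroid p* = (Σwᵢpᵢ)/(Σwᵢ).
Σwᵢ = 1820.
Σwᵢxᵢ = 50·1 + 800·0 + 800·11 + 70·6 + 30·8 + 70·8 = 10070.
Σwᵢyᵢ = 50·6 + 800·12 + 800·9 + 70·3 + 30·0 + 70·6 = 17730.
x* = 10070/1820 = 5.53, y* = 17730/1820 = 9.74.

(5.53, 9.74)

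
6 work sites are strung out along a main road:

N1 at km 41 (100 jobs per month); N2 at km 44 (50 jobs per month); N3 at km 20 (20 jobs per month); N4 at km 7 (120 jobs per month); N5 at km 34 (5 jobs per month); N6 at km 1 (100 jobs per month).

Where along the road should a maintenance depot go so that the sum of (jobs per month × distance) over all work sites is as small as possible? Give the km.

x = 7

For a sum of weighted absolute distances on a line, the optimum is the weighted median (not the mean). Total weight W = 395; half-weight = 197.5.
Sort by position and accumulate weight:
  km 1 (N6, w=100) → cum 100
  km 7 (N4, w=120) → cum 220  ≥ 197.5 → median here
  km 20 (N3, w=20) → cum 240
  km 34 (N5, w=5) → cum 245
  km 41 (N1, w=100) → cum 345
  km 44 (N2, w=50) → cum 395
Optimal location: km 7.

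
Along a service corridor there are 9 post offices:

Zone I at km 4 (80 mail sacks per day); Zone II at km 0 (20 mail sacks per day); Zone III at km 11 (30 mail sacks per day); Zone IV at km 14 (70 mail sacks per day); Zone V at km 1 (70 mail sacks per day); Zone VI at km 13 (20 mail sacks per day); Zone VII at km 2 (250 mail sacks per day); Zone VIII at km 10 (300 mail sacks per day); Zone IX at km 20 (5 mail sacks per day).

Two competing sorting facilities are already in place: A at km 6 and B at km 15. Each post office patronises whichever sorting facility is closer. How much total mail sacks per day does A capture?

720

The indifferent point is the midpoint (6+15)/2 = 10.5; post offices left of it (closer to A at 6) go to A, those right go to B.
  Zone II at 0 (w=20) → A
  Zone V at 1 (w=70) → A
  Zone VII at 2 (w=250) → A
  Zone I at 4 (w=80) → A
  Zone VIII at 10 (w=300) → A
  Zone III at 11 (w=30) → B
  Zone VI at 13 (w=20) → B
  Zone IV at 14 (w=70) → B
  Zone IX at 20 (w=5) → B
A captures 720; B captures 125.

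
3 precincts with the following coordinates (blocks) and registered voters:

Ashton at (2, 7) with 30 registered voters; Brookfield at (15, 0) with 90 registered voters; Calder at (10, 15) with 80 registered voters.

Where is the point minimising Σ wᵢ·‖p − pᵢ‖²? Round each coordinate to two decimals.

The minimiser of Σwᵢ‖p−pᵢ‖² is the weighted centroid p* = (Σwᵢpᵢ)/(Σwᵢ).
Σwᵢ = 200.
Σwᵢxᵢ = 30·2 + 90·15 + 80·10 = 2210.
Σwᵢyᵢ = 30·7 + 90·0 + 80·15 = 1410.
x* = 2210/200 = 11.05, y* = 1410/200 = 7.05.

(11.05, 7.05)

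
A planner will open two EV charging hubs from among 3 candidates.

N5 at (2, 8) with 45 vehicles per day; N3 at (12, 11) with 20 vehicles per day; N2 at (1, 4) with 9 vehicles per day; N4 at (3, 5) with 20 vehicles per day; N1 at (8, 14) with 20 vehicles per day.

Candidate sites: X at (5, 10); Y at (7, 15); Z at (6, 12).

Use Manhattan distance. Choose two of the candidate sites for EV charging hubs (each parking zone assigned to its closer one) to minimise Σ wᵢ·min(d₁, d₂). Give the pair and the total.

Evaluate every pair (each demand assigned to the nearer of the two):
  {X, Y}: total = 655
  {X, Z}: total = 675
  {Y, Z}: total = 857
Best pair: {X, Y} with total 655.

{X, Y}, total 655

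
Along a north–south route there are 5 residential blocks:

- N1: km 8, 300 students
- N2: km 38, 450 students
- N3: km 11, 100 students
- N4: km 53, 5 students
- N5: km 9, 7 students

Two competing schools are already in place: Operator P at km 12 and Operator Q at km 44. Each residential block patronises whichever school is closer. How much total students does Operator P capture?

407

The indifferent point is the midpoint (12+44)/2 = 28; residential blocks left of it (closer to Operator P at 12) go to Operator P, those right go to Operator Q.
  N1 at 8 (w=300) → Operator P
  N5 at 9 (w=7) → Operator P
  N3 at 11 (w=100) → Operator P
  N2 at 38 (w=450) → Operator Q
  N4 at 53 (w=5) → Operator Q
Operator P captures 407; Operator Q captures 455.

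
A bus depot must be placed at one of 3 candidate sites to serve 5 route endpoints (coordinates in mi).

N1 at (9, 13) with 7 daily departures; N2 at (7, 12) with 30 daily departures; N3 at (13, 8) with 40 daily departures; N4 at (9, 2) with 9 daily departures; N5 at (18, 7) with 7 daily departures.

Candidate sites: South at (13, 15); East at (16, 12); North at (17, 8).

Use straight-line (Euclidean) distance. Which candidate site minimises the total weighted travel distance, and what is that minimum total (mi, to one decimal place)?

Total weighted distance at each candidate:
  South (13, 15): total = 701.0
  East (16, 12): total = 667.1
  North (17, 8): total = 649.0
Minimum is at North with total 649.0 mi.

North, total 649.0 mi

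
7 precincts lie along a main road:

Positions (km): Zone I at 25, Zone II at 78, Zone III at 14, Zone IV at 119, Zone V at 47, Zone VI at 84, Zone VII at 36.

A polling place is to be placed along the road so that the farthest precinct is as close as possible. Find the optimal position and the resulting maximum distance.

location 66.5, max distance 52.5

The 1-center on a line is the midpoint of the two extreme points: leftmost at 14, rightmost at 119.
Optimal location = (14 + 119)/2 = 66.5; maximum distance = (119 − 14)/2 = 52.5.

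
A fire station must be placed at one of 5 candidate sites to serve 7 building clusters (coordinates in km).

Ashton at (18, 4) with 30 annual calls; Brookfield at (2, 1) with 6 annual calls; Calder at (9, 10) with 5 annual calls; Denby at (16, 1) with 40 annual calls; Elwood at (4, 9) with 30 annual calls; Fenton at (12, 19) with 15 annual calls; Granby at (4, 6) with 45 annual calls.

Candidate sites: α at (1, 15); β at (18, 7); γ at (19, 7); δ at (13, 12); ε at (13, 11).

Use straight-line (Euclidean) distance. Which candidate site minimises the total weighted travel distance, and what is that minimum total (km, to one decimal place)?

Total weighted distance at each candidate:
  α (1, 15): total = 2363.3
  β (18, 7): total = 1750.1
  γ (19, 7): total = 1862.4
  δ (13, 12): total = 1732.2
  ε (13, 11): total = 1646.3
Minimum is at ε with total 1646.3 km.

ε, total 1646.3 km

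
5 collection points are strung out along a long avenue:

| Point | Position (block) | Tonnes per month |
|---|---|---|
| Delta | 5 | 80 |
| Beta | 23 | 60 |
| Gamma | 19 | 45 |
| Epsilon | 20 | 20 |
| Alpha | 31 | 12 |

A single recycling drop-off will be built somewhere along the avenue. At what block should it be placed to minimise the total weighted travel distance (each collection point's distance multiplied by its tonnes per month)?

For a sum of weighted absolute distances on a line, the optimum is the weighted median (not the mean). Total weight W = 217; half-weight = 108.5.
Sort by position and accumulate weight:
  block 5 (Delta, w=80) → cum 80
  block 19 (Gamma, w=45) → cum 125  ≥ 108.5 → median here
  block 20 (Epsilon, w=20) → cum 145
  block 23 (Beta, w=60) → cum 205
  block 31 (Alpha, w=12) → cum 217
Optimal location: block 19.

x = 19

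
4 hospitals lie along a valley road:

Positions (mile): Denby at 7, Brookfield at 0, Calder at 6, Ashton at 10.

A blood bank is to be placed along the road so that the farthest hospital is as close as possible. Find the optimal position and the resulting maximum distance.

The 1-center on a line is the midpoint of the two extreme points: leftmost at 0, rightmost at 10.
Optimal location = (0 + 10)/2 = 5; maximum distance = (10 − 0)/2 = 5.

location 5, max distance 5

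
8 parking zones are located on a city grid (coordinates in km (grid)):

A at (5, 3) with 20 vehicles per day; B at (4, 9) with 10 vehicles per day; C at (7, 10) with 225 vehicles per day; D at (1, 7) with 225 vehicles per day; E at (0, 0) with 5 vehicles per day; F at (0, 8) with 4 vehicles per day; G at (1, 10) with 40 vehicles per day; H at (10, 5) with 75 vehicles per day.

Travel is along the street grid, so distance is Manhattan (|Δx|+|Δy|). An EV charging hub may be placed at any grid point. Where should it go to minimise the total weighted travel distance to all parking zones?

(5, 7)

Manhattan distance separates: Σwᵢ(|x−xᵢ|+|y−yᵢ|) = Σwᵢ|x−xᵢ| + Σwᵢ|y−yᵢ|, so x and y are optimised independently as 1-D weighted medians.
Total weight W = 604; half = 302.
x-coordinate, sorted with cumulative weight:
  x=0 (E, w=5) cum 5
  x=0 (F, w=4) cum 9
  x=1 (D, w=225) cum 234
  x=1 (G, w=40) cum 274
  x=4 (B, w=10) cum 284
  x=5 (A, w=20) cum 304  ← median
  x=7 (C, w=225) cum 529
  x=10 (H, w=75) cum 604
⇒ x* = 5
y-coordinate, sorted with cumulative weight:
  y=0 (E, w=5) cum 5
  y=3 (A, w=20) cum 25
  y=5 (H, w=75) cum 100
  y=7 (D, w=225) cum 325  ← median
  y=8 (F, w=4) cum 329
  y=9 (B, w=10) cum 339
  y=10 (C, w=225) cum 564
  y=10 (G, w=40) cum 604
⇒ y* = 7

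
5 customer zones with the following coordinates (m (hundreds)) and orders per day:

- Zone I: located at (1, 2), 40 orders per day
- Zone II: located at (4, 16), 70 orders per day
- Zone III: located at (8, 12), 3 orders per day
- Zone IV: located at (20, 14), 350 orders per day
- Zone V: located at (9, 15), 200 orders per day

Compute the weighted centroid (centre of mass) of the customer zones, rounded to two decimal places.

(13.79, 13.78)

The minimiser of Σwᵢ‖p−pᵢ‖² is the weighted centroid p* = (Σwᵢpᵢ)/(Σwᵢ).
Σwᵢ = 663.
Σwᵢxᵢ = 40·1 + 70·4 + 3·8 + 350·20 + 200·9 = 9144.
Σwᵢyᵢ = 40·2 + 70·16 + 3·12 + 350·14 + 200·15 = 9136.
x* = 9144/663 = 13.79, y* = 9136/663 = 13.78.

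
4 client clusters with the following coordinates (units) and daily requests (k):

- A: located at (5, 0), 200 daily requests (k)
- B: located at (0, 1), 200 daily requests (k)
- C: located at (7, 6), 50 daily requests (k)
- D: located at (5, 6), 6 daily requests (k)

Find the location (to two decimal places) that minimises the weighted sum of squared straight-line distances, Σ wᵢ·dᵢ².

The minimiser of Σwᵢ‖p−pᵢ‖² is the weighted centroid p* = (Σwᵢpᵢ)/(Σwᵢ).
Σwᵢ = 456.
Σwᵢxᵢ = 200·5 + 200·0 + 50·7 + 6·5 = 1380.
Σwᵢyᵢ = 200·0 + 200·1 + 50·6 + 6·6 = 536.
x* = 1380/456 = 3.03, y* = 536/456 = 1.18.

(3.03, 1.18)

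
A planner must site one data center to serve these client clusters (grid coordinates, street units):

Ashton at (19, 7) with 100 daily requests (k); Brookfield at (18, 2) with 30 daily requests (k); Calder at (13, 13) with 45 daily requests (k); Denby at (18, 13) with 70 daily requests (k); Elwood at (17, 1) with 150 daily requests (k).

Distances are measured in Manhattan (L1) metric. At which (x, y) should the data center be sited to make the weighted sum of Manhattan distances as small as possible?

Manhattan distance separates: Σwᵢ(|x−xᵢ|+|y−yᵢ|) = Σwᵢ|x−xᵢ| + Σwᵢ|y−yᵢ|, so x and y are optimised independently as 1-D weighted medians.
Total weight W = 395; half = 197.5.
x-coordinate, sorted with cumulative weight:
  x=13 (Calder, w=45) cum 45
  x=17 (Elwood, w=150) cum 195
  x=18 (Brookfield, w=30) cum 225  ← median
  x=18 (Denby, w=70) cum 295
  x=19 (Ashton, w=100) cum 395
⇒ x* = 18
y-coordinate, sorted with cumulative weight:
  y=1 (Elwood, w=150) cum 150
  y=2 (Brookfield, w=30) cum 180
  y=7 (Ashton, w=100) cum 280  ← median
  y=13 (Calder, w=45) cum 325
  y=13 (Denby, w=70) cum 395
⇒ y* = 7

(18, 7)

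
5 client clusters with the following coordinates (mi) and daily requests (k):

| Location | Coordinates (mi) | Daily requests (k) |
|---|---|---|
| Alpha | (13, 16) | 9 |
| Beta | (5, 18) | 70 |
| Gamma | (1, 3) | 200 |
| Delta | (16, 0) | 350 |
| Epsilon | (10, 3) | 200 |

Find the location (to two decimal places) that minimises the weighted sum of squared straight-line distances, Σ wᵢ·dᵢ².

(9.97, 3.14)

The minimiser of Σwᵢ‖p−pᵢ‖² is the weighted centroid p* = (Σwᵢpᵢ)/(Σwᵢ).
Σwᵢ = 829.
Σwᵢxᵢ = 9·13 + 70·5 + 200·1 + 350·16 + 200·10 = 8267.
Σwᵢyᵢ = 9·16 + 70·18 + 200·3 + 350·0 + 200·3 = 2604.
x* = 8267/829 = 9.97, y* = 2604/829 = 3.14.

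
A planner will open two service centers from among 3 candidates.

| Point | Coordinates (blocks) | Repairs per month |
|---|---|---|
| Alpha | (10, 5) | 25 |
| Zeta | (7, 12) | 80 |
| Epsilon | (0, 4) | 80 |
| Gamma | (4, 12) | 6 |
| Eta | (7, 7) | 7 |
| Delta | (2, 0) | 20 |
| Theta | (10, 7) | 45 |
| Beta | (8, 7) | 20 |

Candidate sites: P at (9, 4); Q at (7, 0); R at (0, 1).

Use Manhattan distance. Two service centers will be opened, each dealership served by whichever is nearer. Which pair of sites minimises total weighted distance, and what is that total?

{P, R}, total 1523

Evaluate every pair (each demand assigned to the nearer of the two):
  {P, R}: total = 1523
  {P, Q}: total = 2043
  {Q, R}: total = 2209
Best pair: {P, R} with total 1523.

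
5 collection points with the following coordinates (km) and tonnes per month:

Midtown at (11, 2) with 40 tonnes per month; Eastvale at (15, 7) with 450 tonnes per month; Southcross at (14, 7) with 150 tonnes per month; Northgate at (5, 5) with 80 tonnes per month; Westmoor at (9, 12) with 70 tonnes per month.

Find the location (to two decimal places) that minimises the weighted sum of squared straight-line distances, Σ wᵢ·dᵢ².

The minimiser of Σwᵢ‖p−pᵢ‖² is the weighted centroid p* = (Σwᵢpᵢ)/(Σwᵢ).
Σwᵢ = 790.
Σwᵢxᵢ = 40·11 + 450·15 + 150·14 + 80·5 + 70·9 = 10320.
Σwᵢyᵢ = 40·2 + 450·7 + 150·7 + 80·5 + 70·12 = 5520.
x* = 10320/790 = 13.06, y* = 5520/790 = 6.99.

(13.06, 6.99)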